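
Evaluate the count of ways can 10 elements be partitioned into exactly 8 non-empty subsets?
750

Solution: This equals S(10,8), the Stirling number of the 2nd kind.
Using the Stirling recurrence: S(n,k) = k·S(n-1,k) + S(n-1,k-1)
S(10,8) = 8·S(9,8) + S(9,7)
         = 8·36 + 462
         = 288 + 462
         = 750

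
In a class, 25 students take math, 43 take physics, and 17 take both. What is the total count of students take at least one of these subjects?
|A∪B| = |A|+|B|-|A∩B| = 25+43-17 = 51.

Answer: 51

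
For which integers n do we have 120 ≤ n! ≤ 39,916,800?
5, 6, 7, 8, 9, 10, 11

Explanation: n! is strictly increasing; 5! = 120 and 11! = 39,916,800, so valid n = 5, 6, 7, 8, 9, 10, 11.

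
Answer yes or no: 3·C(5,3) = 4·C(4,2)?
Absorption identity k·C(n,k) = n·C(n-1,k-1). LHS = 3·10 = 30; RHS = 4·6 = 24.

Answer: No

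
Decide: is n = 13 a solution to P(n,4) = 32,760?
No

Explanation: P(13,4) = 13·12·11·10 = 17,160, which does not equal 32,760.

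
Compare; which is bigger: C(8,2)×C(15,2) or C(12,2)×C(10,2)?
C(12,2)×C(10,2)

Explanation: C(8,2)×C(15,2)=2,940, C(12,2)×C(10,2)=2,970.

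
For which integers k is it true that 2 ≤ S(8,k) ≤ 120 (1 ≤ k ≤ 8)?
7

Reasoning: S(8,1)=1; S(8,2)=127; S(8,3)=966; S(8,4)=1,701; S(8,5)=1,050; S(8,6)=266; S(8,7)=28; S(8,8)=1. So valid k = 7.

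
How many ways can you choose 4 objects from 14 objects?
1,001

C(14,4) = 14! / (4! × (14-4)!)
         = 14! / (4! × 10!)
         = 1,001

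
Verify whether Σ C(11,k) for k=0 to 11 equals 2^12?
False

Explanation: Binomial theorem: Σ C(11,k) = (1+1)^11 = 2^11 = 2,048; RHS 2^12 = 4,096.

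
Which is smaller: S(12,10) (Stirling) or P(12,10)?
S(12,10)

Solution: S(12,10) = 10·S(11,10) + S(11,9) = 10·55 + 1,155 = 1,705; P(12,10) = 239,500,800.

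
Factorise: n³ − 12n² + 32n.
n(n − 4)(n − 8)

n³ − 12n² + 32n = n(n² − 12n + 32) = n(n − 4)(n − 8).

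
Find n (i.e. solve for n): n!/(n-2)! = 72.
9

n!/(n-2)! = n×(n-1), a product of 2 consecutive integers ≈ (n−0.5)^2. 72^(1/2) + 0.5 ≈ 9.0; check n = 9: 9×8 = 72 ✓. So n = 9.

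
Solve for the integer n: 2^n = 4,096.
12

Reasoning: 4,096 = 1,024 × 4 = 2^10 × 2^2 = 2^12, so n = 12.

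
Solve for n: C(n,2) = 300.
C(n,2) = n(n−1)/2! is increasing in n, and n(n−1) = 2!·300 = 600 ≈ (n−0.5)^2 gives n ≈ 25.0. Check: C(23,2) = 253, C(24,2) = 276, C(25,2) = 300 ✓. So n = 25.

Answer: 25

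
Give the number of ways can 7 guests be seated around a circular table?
720

Reasoning: Circular arrangements: (7-1)! = 720.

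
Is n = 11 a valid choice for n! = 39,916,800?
Yes

11! = 11·10! = 11·3,628,800 = 39,916,800, which equals 39,916,800.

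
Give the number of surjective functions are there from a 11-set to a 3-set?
Onto functions = 3! × S(11,3)
First compute S(11,3) via recurrence:
Using the Stirling recurrence: S(n,k) = k·S(n-1,k) + S(n-1,k-1)
S(11,3) = 3·S(10,3) + S(10,2)
         = 3·9330 + 511
         = 27990 + 511
         = 28,501
Then: 6 × 28501 = 171,006
Final answer: 171,006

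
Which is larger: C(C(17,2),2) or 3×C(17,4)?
C(C(17,2),2)

Explanation: C(C(17,2),2)=9,180, 3×C(17,4)=7,140.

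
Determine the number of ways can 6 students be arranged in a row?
720

Reasoning: Arrangements of 6 distinct objects: 6! = 720.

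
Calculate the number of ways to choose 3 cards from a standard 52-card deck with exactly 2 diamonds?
3,042

Reasoning: 13 diamonds and 39 non-diamonds: C(13,2) × C(39,1) = 78 × 39 = 3,042.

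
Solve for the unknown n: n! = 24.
4

Explanation: n! is strictly increasing. 2! = 2, 3! = 6, 4! = 24 ✓. So n = 4.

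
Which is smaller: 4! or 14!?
4!

Solution: 4!=24, 14!=87,178,291,200. 14! > 4!.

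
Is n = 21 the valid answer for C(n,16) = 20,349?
C(21,16) = 21·20·19·18·17·16·15·14·13·12·11·10·9·8·7·6/16! = 425,757,851,430,912,000/20,922,789,888,000 = 20,349, which equals 20,349.

Answer: Yes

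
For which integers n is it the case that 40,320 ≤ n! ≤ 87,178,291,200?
8, 9, 10, 11, 12, 13, 14

Explanation: n! is strictly increasing; 8! = 40,320 and 14! = 87,178,291,200, so valid n = 8, 9, 10, 11, 12, 13, 14.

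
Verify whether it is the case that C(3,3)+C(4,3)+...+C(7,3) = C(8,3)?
False

Reasoning: Hockey stick identity gives Σ = C(8,4) = 70; RHS C(8,3) = 56.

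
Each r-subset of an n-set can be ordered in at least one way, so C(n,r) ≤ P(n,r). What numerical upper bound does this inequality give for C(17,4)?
P(17,4) = 17·16·15·14 = 57,120, so C(17,4) ≤ 57,120. (The bound is loose by a factor of 4! = 24: C(17,4) = 57,120/24 = 2,380.)
Final answer: 57,120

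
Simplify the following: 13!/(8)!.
154,440
This equals 13×12×...×9 = 154,440.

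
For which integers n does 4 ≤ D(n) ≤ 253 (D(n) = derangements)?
4, 5

Using D(n) = (n−1)[D(n−1) + D(n−2)] with D(1)=0, D(2)=1: D(3)=2; D(4)=9; D(5)=44; D(6)=265. So valid n = 4, 5.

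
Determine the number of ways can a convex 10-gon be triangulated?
Using the Catalan number formula: C_n = C(2n, n) / (n+1)
C_8 = C(16, 8) / (8+1)
     = 12870 / 9
     = 1,430

Answer: 1,430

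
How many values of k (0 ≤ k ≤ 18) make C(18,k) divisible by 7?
4

Reasoning: Checking C(18,k) mod 7 for k = 0..18: divisible at k = 5, 6, 12, 13. That's 4 values.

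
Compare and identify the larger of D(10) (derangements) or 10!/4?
D(10)

Solution: D(10) = (10-1)·[D(9) + D(8)] = 9·[133,496 + 14,833] = 1,334,961; 10!/4 = 3,628,800/4 = 907,200.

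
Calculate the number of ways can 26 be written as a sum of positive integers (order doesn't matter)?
2,436

Reasoning: Pentagonal recurrence p(n) = p(n−1) + p(n−2) − p(n−5) − p(n−7) + …: p(26) = p(25) + p(24) − p(21) − p(19) + p(14) + p(11) − p(4) − p(0) = 1,958 + 1,575 − 792 − 490 + 135 + 56 − 5 − 1 = 2,436.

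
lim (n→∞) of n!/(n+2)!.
0

Explanation: n!/(n+2)! = 1/[(n+1)(n+2)] → 0 as n → ∞.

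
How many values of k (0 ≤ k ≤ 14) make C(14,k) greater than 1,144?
5

Explanation: Row 14 is unimodal and symmetric about k=14/2. C(14,4)=1,001 ≤ 1,144; C(14,5)=2,002 > 1,144; by symmetry C(14,k) > 1,144 for k = 5..9. That's 9 - 5 + 1 = 5 values.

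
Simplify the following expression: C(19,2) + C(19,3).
1,140

Working:
By Pascal's identity: C(20,3) = 1,140.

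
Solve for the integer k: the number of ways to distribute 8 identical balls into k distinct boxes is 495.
Stars and bars: the count is C(8+k−1, k−1), increasing in k. k=3: C(10,2) = 45, k=4: C(11,3) = 165, k=5: C(12,4) = 495 ✓. So k = 5.

Answer: 5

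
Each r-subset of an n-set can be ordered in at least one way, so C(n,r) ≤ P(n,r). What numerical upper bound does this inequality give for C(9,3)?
P(9,3) = 9·8·7 = 504, so C(9,3) ≤ 504. (The bound is loose by a factor of 3! = 6: C(9,3) = 504/6 = 84.)

Answer: 504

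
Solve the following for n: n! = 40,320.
8

Working:
n! is strictly increasing. 6! = 720, 7! = 5,040, 8! = 40,320 ✓. So n = 8.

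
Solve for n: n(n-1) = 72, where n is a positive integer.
9

Solution: n² − n − 72 = 0, so n = (1 ± √(1 + 4·72))/2 = (1 ± √289)/2 = (1 ± 17)/2, i.e. n = 9 or n = -8. Taking the positive root, n = 9 (check: 9×8 = 72).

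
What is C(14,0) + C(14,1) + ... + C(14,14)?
16,384

Sum of binomial coefficients = 2^14 = 16,384.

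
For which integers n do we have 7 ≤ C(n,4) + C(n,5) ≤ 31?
C(5,4)+C(5,5)=6; C(6,4)+C(6,5)=21; C(7,4)+C(7,5)=56. So valid n = 6.
Final answer: 6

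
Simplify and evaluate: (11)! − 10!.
36,288,000

(11)! − 10! = (11)·10! − 10! = (11−1)·10! = 10·10! = 36,288,000.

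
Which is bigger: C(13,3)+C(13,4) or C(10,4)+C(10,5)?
C(13,3)+C(13,4)

Working:
First=1,001, Second=462.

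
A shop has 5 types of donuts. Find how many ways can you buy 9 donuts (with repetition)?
Stars and bars: C(9+5-1, 9) = C(13, 9) = 715.
Final answer: 715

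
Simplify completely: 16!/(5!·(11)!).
4,368
This is C(16,5) = 4,368.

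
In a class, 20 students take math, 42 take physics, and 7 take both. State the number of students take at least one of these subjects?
55

|A∪B| = |A|+|B|-|A∩B| = 20+42-7 = 55.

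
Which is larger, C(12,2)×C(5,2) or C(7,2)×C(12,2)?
C(12,2)×C(5,2)=660, C(7,2)×C(12,2)=1,386.

Answer: C(7,2)×C(12,2)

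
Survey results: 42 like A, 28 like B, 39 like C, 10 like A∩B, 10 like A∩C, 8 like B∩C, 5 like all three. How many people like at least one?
|A∪B∪C| = 42+28+39-10-10-8+5 = 86.

Answer: 86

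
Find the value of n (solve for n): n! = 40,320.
8

Solution: n! is strictly increasing. 6! = 720, 7! = 5,040, 8! = 40,320 ✓. So n = 8.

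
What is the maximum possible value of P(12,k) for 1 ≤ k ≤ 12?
P(12,k) increases in k, so maximum at k = 12: 12! = 479,001,600.

Answer: 479,001,600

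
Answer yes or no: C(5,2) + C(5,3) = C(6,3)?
Yes
Pascal's identity: LHS = 10 + 10 = 20; RHS = C(6,3) = 20. Both sides agree, so the statement holds.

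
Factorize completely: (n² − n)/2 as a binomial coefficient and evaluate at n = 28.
C(n,2); C(28,2) = 378

Explanation: (n² − n)/2 = n(n−1)/2 = C(n,2). At n = 28: C(28,2) = 378.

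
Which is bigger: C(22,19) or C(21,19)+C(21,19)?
C(22,19)

Explanation: C(22,19)=1,540; C(21,19)+C(21,19)=210+210=420.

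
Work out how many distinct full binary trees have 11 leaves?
16,796

Solution: Using the Catalan number formula: C_n = C(2n, n) / (n+1)
C_10 = C(20, 10) / (10+1)
     = 184756 / 11
     = 16,796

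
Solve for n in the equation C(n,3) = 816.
18

C(n,3) = n(n−1)(n−2)/3! is increasing in n, and n(n−1)(n−2) = 3!·816 = 4,896 ≈ (n−1)^3 gives n ≈ 18.0. Check: C(16,3) = 560, C(17,3) = 680, C(18,3) = 816 ✓. So n = 18.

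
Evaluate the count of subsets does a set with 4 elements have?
16

Explanation: Each element can be included or excluded: 2^4 = 16.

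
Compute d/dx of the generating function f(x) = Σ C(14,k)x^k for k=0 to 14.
Term-by-term differentiation gives Σ k·C(14,k)x^{k-1} for k=1 to 14.

Answer: Σ k·C(14,k)x^(k-1) for k=1 to 14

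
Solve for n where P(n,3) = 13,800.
25
P(n,3) = n(n−1)(n−2) is increasing in n; n(n−1)(n−2) ≈ (n−1)^3 = 13,800 gives n ≈ 25.0. Check: P(23,3) = 10,626, P(24,3) = 12,144, P(25,3) = 13,800 ✓. So n = 25.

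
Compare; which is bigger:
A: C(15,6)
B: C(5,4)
A

Reasoning: A=C(15,6)=5,005, B=C(5,4)=5.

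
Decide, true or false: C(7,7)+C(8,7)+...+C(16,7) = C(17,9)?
Hockey stick identity gives Σ = C(17,8) = 24,310; RHS C(17,9) = 24,310.

Answer: True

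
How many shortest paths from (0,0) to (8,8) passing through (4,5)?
4,410

Solution: To (4,5): C(9,4)=126. From there: C(7,4)=35. Total: 4,410.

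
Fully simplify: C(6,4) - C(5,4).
C(6,4) - C(5,4) = C(5,3) = 10.

Answer: 10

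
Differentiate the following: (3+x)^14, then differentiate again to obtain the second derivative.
182(3+x)^12

Working:
First derivative: 14(3+x)^{13}. Second derivative: 14·13·(3+x)^{12} = 182(3+x)^{12}.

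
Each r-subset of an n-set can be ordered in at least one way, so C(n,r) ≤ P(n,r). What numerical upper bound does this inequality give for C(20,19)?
2,432,902,008,176,640,000

Solution: P(20,19) = 20·19·18·17·16·15·14·13·12·11·10·9·8·7·6·5·4·3·2 = 2,432,902,008,176,640,000, so C(20,19) ≤ 2,432,902,008,176,640,000. (The bound is loose by a factor of 19! = 121,645,100,408,832,000: C(20,19) = 2,432,902,008,176,640,000/121,645,100,408,832,000 = 20.)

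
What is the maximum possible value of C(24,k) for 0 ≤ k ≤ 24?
Maximum at k = 12: C(24,12) = 2,704,156.

Answer: 2,704,156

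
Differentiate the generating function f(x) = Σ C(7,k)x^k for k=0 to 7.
Σ k·C(7,k)x^(k-1) for k=1 to 7

Explanation: Term-by-term differentiation gives Σ k·C(7,k)x^{k-1} for k=1 to 7.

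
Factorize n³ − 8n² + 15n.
n(n − 3)(n − 5)

n³ − 8n² + 15n = n(n² − 8n + 15) = n(n − 3)(n − 5).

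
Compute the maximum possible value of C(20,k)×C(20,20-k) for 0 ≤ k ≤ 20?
34,134,779,536

Reasoning: C(20,k)·C(20,20-k) = C(20,k)², maximised at the centre k = 10: C(20,10)² = 34,134,779,536.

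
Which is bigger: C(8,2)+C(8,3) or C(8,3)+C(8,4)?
First=84, Second=126.
Final answer: C(8,3)+C(8,4)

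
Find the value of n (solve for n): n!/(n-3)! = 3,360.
16
n!/(n-3)! = n×(n-1)×(n-2), a product of 3 consecutive integers ≈ (n−1)^3. 3,360^(1/3) + 1 ≈ 16.0; check n = 16: 16×15×14 = 3,360 ✓. So n = 16.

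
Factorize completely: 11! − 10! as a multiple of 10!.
10 × 10! = 36,288,000

11! − 10! = 11·10! − 10! = (11 − 1)·10! = 10 × 10! = 36,288,000.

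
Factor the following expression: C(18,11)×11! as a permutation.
C(18,11)×11! = [18!/(11!(7)!)]×11! = 18!/(7)! = P(18,11) = 1,270,312,243,200.
Final answer: P(18,11)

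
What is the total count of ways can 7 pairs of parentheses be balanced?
429
Using the Catalan number formula: C_n = C(2n, n) / (n+1)
C_7 = C(14, 7) / (7+1)
     = 3432 / 8
     = 429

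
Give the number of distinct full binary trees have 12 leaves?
58,786

Explanation: Using the Catalan number formula: C_n = C(2n, n) / (n+1)
C_11 = C(22, 11) / (11+1)
     = 705432 / 12
     = 58,786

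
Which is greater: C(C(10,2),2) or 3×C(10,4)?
C(C(10,2),2)

Solution: C(C(10,2),2)=990, 3×C(10,4)=630.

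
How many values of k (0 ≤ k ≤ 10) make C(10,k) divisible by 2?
7

Working:
Checking C(10,k) mod 2 for k = 0..10: divisible at k = 1, 3, 4, 5, 6, 7, 9. That's 7 values.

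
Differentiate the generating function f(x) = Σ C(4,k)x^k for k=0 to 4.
Term-by-term differentiation gives Σ k·C(4,k)x^{k-1} for k=1 to 4.

Answer: Σ k·C(4,k)x^(k-1) for k=1 to 4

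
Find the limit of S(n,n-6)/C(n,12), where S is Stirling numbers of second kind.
10395

Reasoning: The leading term of S(n,n-6) as a polynomial in n is (11)!!·C(n,12), so the ratio → (11)!! = 10395.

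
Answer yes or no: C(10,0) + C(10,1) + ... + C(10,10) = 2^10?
Yes

Reasoning: Binomial theorem with x = y = 1: Σ C(10,i) = (1+1)^10 = 2^10 = 1,024. The statement holds.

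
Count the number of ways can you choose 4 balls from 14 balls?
C(14,4) = 14! / (4! × (14-4)!)
         = 14! / (4! × 10!)
         = 1,001
Final answer: 1,001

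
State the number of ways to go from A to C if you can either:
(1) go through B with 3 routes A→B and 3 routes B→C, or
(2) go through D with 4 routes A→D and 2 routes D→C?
17
Route via B: 3×3=9. Route via D: 4×2=8. Total: 17.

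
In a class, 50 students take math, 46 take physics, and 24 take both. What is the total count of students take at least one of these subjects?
72

Reasoning: |A∪B| = |A|+|B|-|A∩B| = 50+46-24 = 72.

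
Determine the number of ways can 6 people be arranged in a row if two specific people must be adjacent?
240

Solution: Treat pair as unit: (6-1)! arrangements × 2 internal orders = 240.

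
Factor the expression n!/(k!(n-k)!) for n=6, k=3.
C(6,3) = 20

Working:
This is the binomial coefficient C(6,3) = 20.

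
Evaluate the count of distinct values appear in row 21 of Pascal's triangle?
11

Explanation: Row 21 has entries C(21,0)..C(21,21); by symmetry C(21,k)=C(21,21-k), giving 11 distinct values.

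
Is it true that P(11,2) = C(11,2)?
False

P(11,2) = 110 but C(11,2) = 55; they differ by a factor of 2! = 2, so the statement does not hold.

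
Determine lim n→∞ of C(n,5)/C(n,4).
C(n,5)/C(n,4) = (n-4)/5 → ∞ as n → ∞.

Answer: ∞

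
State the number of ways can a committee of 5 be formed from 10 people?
252

Reasoning: C(10,5) = 10! / (5! × (10-5)!)
         = 10! / (5! × 5!)
         = 252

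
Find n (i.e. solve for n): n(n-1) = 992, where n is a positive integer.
32

Explanation: n² − n − 992 = 0, so n = (1 ± √(1 + 4·992))/2 = (1 ± √3,969)/2 = (1 ± 63)/2, i.e. n = 32 or n = -31. Taking the positive root, n = 32 (check: 32×31 = 992).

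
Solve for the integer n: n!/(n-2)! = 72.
9

Explanation: n!/(n-2)! = n×(n-1), a product of 2 consecutive integers ≈ (n−0.5)^2. 72^(1/2) + 0.5 ≈ 9.0; check n = 9: 9×8 = 72 ✓. So n = 9.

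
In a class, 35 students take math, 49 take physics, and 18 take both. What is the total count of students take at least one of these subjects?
66

Explanation: |A∪B| = |A|+|B|-|A∩B| = 35+49-18 = 66.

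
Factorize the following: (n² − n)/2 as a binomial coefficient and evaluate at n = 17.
C(n,2); C(17,2) = 136

Working:
(n² − n)/2 = n(n−1)/2 = C(n,2). At n = 17: C(17,2) = 136.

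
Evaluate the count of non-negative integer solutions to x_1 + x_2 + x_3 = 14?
120

Reasoning: C(14+3-1, 3-1) = 120.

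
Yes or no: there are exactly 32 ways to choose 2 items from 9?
No

C(9,2) = 36 ≠ 32.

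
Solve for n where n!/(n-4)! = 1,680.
8
n!/(n-4)! = n×(n-1)×(n-2)×(n-3), a product of 4 consecutive integers ≈ (n−1.5)^4. 1,680^(1/4) + 1.5 ≈ 7.9; check n = 8: 8×7×6×5 = 1,680 ✓. So n = 8.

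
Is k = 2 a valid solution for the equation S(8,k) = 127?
S(8,2) = 2·S(7,2) + S(7,1) = 2·63 + 1 = 127, which equals 127.
Final answer: Yes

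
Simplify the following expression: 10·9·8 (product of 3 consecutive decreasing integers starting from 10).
This is P(10,3) = 10!/(7)! = 720.

Answer: 720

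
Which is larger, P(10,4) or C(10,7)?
P(10,4)

Explanation: P(10,4)=5,040, C(10,7)=120.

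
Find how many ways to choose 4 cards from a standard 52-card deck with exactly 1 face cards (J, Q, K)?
118,560

Explanation: 12 face cards and 40 non-face cards: C(12,1) × C(40,3) = 12 × 9,880 = 118,560.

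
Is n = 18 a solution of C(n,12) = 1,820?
No

Solution: C(18,12) = 18·17·16·15·14·13·12·11·10·9·8·7/12! = 8,892,185,702,400/479,001,600 = 18,564, which does not equal 1,820.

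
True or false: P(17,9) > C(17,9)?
True

Solution: P(17,9) = 8,821,612,800 and C(17,9) = 24,310; P(n,r) = r! × C(n,r) so P > C whenever r ≥ 2.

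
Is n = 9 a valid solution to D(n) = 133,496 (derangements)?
Yes

Explanation: D(9) = (9-1)·[D(8) + D(7)] = 8·[14,833 + 1,854] = 133,496, which equals 133,496.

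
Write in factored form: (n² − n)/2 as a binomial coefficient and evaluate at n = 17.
C(n,2); C(17,2) = 136

(n² − n)/2 = n(n−1)/2 = C(n,2). At n = 17: C(17,2) = 136.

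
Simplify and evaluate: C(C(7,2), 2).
210

Solution: C(7,2) = 21, then C(21, 2) = 210.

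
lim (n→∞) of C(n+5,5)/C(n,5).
1

Reasoning: Both numerator and denominator grow as n^5/5! for large n, so the ratio → 1.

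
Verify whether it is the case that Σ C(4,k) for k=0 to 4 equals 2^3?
Binomial theorem: Σ C(4,k) = (1+1)^4 = 2^4 = 16; RHS 2^3 = 8.
Final answer: False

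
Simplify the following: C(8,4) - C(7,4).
35
C(8,4) - C(7,4) = C(7,3) = 35.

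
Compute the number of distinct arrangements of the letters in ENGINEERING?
277,200

Working:
Word has 11 letters (E=3, N=3, G=2, I=2, R=1). Arrangements: 11!/Π(k!) = 277,200.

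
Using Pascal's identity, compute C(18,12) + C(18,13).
27,132

Explanation: C(18,12) + C(18,13) = C(19,13) = 27,132.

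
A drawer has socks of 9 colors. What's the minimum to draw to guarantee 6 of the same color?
46

Worst case: 5 of each = 45. One more: 46.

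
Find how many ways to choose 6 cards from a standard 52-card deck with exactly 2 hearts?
6,415,578
13 hearts and 39 non-hearts: C(13,2) × C(39,4) = 78 × 82251 = 6,415,578.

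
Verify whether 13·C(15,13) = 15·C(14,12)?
True

Working:
Absorption identity k·C(n,k) = n·C(n-1,k-1). LHS = 13·105 = 1,365; RHS = 15·91 = 1,365.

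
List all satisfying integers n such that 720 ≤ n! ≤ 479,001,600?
6, 7, 8, 9, 10, 11, 12

Reasoning: n! is strictly increasing; 6! = 720 and 12! = 479,001,600, so valid n = 6, 7, 8, 9, 10, 11, 12.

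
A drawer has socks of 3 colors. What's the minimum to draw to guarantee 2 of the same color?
4

Working:
Worst case: 1 of each = 3. One more: 4.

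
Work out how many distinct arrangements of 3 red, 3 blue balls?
20

Working:
Multinomial: 6!/(3! × 3!) = 20.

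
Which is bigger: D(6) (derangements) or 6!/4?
D(6)

Working:
D(6) = (6-1)·[D(5) + D(4)] = 5·[44 + 9] = 265; 6!/4 = 720/4 = 180.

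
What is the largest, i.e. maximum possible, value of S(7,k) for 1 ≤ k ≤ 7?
350

Row S(7,k) for k = 1..7 (via S(n,k) = k·S(n−1,k) + S(n−1,k−1)): 1, 63, 301, 350, 140, 21, 1. The row is unimodal; maximum at k = 4: 350.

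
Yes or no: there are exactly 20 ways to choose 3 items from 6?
Yes

Working:
C(6,3) = 20.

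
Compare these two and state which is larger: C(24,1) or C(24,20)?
C(24,1)=24, C(24,20)=10,626.

Answer: C(24,20)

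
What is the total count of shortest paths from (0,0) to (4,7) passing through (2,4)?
150
To (2,4): C(6,2)=15. From there: C(5,2)=10. Total: 150.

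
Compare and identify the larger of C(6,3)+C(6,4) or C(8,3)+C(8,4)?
C(8,3)+C(8,4)

Reasoning: First=35, Second=126.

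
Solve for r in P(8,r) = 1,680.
4

Reasoning: P(8,r) = 8·7·…·(8−r+1), a product of r factors. Multiplying down from 8: 8 = 8; 8·7 = 56; 8·7·6 = 336; 8·7·6·5 = 1,680 ✓ (4 factors). So r = 4.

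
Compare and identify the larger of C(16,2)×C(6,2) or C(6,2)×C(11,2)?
C(16,2)×C(6,2)

Solution: C(16,2)×C(6,2)=1,800, C(6,2)×C(11,2)=825.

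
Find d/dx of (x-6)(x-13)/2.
d/dx[(x-6)(x-13)] = (x-13) + (x-6) = 2x - 19. Dividing by 2 gives (2x - 19)/2.
Final answer: (2x - 19)/2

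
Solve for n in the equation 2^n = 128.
7

Solution: 2^7 = 128, so n = 7.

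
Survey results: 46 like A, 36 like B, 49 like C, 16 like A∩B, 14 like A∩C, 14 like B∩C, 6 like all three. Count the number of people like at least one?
93

Explanation: |A∪B∪C| = 46+36+49-16-14-14+6 = 93.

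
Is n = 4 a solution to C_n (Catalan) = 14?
Yes

Explanation: C_4 = C(8,4)/(4+1) = 70/5 = 14, which equals 14.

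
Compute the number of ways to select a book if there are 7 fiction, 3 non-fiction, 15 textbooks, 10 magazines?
35

Reasoning: By the addition principle: 7 + 3 + 15 + 10 = 35.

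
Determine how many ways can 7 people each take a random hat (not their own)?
1,854

Solution: Using D(n) = (n-1)[D(n-1) + D(n-2)]:
D(7) = (7-1) × [D(6) + D(5)]
      = 6 × [265 + 44]
      = 6 × 309
      = 1,854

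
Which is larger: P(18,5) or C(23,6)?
P(18,5)

Explanation: P(18,5)=1,028,160, C(23,6)=100,947.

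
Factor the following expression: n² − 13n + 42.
(n − 6)(n − 7)
Seek roots whose sum is 13 and product is 42: (6, 7). So n² − 13n + 42 = (n − 6)(n − 7).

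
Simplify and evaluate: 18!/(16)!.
306

Explanation: This equals 18×17 = 306.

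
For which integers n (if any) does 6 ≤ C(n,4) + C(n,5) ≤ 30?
C(4,4)+C(4,5)=1; C(5,4)+C(5,5)=6; C(6,4)+C(6,5)=21; C(7,4)+C(7,5)=56. So valid n = 5, 6.

Answer: 5, 6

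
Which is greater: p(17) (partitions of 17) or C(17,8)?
C(17,8)

Solution: Pentagonal recurrence p(n) = p(n−1) + p(n−2) − p(n−5) − p(n−7) + …: p(17) = p(16) + p(15) − p(12) − p(10) + p(5) + p(2) = 231 + 176 − 77 − 42 + 7 + 2 = 297; C(17,8) = 24,310.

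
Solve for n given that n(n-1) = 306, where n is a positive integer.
18

Solution: n² − n − 306 = 0, so n = (1 ± √(1 + 4·306))/2 = (1 ± √1,225)/2 = (1 ± 35)/2, i.e. n = 18 or n = -17. Taking the positive root, n = 18 (check: 18×17 = 306).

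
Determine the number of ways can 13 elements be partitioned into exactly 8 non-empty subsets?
1,899,612

This equals S(13,8), the Stirling number of the 2nd kind.
Using the Stirling recurrence: S(n,k) = k·S(n-1,k) + S(n-1,k-1)
S(13,8) = 8·S(12,8) + S(12,7)
         = 8·159027 + 627396
         = 1272216 + 627396
         = 1,899,612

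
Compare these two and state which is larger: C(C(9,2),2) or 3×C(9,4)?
C(C(9,2),2)

C(C(9,2),2)=630, 3×C(9,4)=378.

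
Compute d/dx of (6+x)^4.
4(6+x)^3

Explanation: Using the power rule: d/dx (6+x)^4 = 4(6+x)^{3}.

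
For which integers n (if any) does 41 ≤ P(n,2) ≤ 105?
7, 8, 9, 10

Working:
P(6,2)=30; P(7,2)=42; P(8,2)=56; P(9,2)=72; P(10,2)=90; P(11,2)=110. So valid n = 7, 8, 9, 10.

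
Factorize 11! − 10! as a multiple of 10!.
10 × 10! = 36,288,000

Working:
11! − 10! = 11·10! − 10! = (11 − 1)·10! = 10 × 10! = 36,288,000.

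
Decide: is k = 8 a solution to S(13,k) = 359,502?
S(13,8) = 8·S(12,8) + S(12,7) = 8·159,027 + 627,396 = 1,899,612, which does not equal 359,502.

Answer: No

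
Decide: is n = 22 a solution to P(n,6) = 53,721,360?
Yes

P(22,6) = 22·21·20·19·18·17 = 53,721,360, which equals 53,721,360.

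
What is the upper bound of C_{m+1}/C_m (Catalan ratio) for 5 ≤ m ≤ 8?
17/5
C_{m+1}/C_m = 2(2m+1)/(m+2), which increases with m. Maximum at m = 8: 2·17/10 = 17/5.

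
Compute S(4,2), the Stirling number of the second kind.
Using the Stirling recurrence: S(n,k) = k·S(n-1,k) + S(n-1,k-1)
S(4,2) = 2·S(3,2) + S(3,1)
         = 2·3 + 1
         = 6 + 1
         = 7

Answer: 7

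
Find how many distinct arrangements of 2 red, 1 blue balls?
Multinomial: 3!/(2! × 1!) = 3.

Answer: 3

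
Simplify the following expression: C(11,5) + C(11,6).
924

By Pascal's identity: C(12,6) = 924.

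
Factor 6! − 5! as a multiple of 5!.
6! − 5! = 6·5! − 5! = (6 − 1)·5! = 5 × 5! = 600.

Answer: 5 × 5! = 600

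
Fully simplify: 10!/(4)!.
151,200

Solution: This equals 10×9×...×5 = 151,200.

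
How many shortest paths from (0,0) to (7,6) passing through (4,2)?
525

Working:
To (4,2): C(6,4)=15. From there: C(7,3)=35. Total: 525.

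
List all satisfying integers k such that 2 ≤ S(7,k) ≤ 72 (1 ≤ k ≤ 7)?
S(7,1)=1; S(7,2)=63; S(7,3)=301; S(7,4)=350; S(7,5)=140; S(7,6)=21; S(7,7)=1. So valid k = 2, 6.

Answer: 2, 6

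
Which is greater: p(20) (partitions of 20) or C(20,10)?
C(20,10)

Solution: Pentagonal recurrence p(n) = p(n−1) + p(n−2) − p(n−5) − p(n−7) + …: p(20) = p(19) + p(18) − p(15) − p(13) + p(8) + p(5) = 490 + 385 − 176 − 101 + 22 + 7 = 627; C(20,10) = 184,756.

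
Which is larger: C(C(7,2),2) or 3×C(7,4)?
C(C(7,2),2)

C(C(7,2),2)=210, 3×C(7,4)=105.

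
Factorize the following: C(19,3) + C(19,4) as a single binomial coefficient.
C(20,4)

Reasoning: By Pascal's identity: C(19,3) + C(19,4) = C(20,4) = 4,845.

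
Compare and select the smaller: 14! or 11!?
14!=87,178,291,200, 11!=39,916,800. 14! > 11!.

Answer: 11!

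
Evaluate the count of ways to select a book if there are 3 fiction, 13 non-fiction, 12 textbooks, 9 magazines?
37

Explanation: By the addition principle: 3 + 13 + 12 + 9 = 37.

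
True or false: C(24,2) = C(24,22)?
True

C(24,2) = C(24,24-2) by the symmetry property; both equal 276.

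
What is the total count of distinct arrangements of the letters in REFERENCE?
Word has 9 letters (R=2, E=4, F=1, N=1, C=1). Arrangements: 9!/Π(k!) = 7,560.

Answer: 7,560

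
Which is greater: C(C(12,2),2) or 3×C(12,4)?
C(C(12,2),2)=2,145, 3×C(12,4)=1,485.

Answer: C(C(12,2),2)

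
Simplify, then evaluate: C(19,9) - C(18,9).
43,758

C(19,9) - C(18,9) = C(18,8) = 43,758.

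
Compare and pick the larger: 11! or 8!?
11!
11!=39,916,800, 8!=40,320. 11! > 8!.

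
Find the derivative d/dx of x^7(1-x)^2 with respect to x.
7x^6(1-x)^2 - 2x^7(1-x)^1
Product rule: 7x^{6}(1-x)^{2} + x^7·(-2)(1-x)^{1}.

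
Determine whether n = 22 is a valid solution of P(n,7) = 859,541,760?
Yes

Reasoning: P(22,7) = 22·21·20·19·18·17·16 = 859,541,760, which equals 859,541,760.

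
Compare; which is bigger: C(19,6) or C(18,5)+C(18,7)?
C(18,5)+C(18,7)

Reasoning: C(19,6)=27,132; C(18,5)+C(18,7)=8,568+31,824=40,392.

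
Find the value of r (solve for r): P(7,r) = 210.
P(7,r) = 7·6·…·(7−r+1), a product of r factors. Multiplying down from 7: 7 = 7; 7·6 = 42; 7·6·5 = 210 ✓ (3 factors). So r = 3.
Final answer: 3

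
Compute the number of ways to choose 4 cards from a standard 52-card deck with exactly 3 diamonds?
13 diamonds and 39 non-diamonds: C(13,3) × C(39,1) = 286 × 39 = 11,154.

Answer: 11,154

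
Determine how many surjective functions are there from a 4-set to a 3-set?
36

Onto functions = 3! × S(4,3)
First compute S(4,3) via recurrence:
Using the Stirling recurrence: S(n,k) = k·S(n-1,k) + S(n-1,k-1)
S(4,3) = 3·S(3,3) + S(3,2)
         = 3·1 + 3
         = 3 + 3
         = 6
Then: 6 × 6 = 36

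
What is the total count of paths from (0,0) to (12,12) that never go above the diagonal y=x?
208,012

Solution: Counted by the Catalan number C_12: C_12 = C(24,12)/(12+1) = 2,704,156/13 = 208,012.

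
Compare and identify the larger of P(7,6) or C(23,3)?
P(7,6)=5,040, C(23,3)=1,771.
Final answer: P(7,6)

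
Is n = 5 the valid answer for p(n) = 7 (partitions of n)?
Yes

Reasoning: Pentagonal recurrence p(n) = p(n−1) + p(n−2) − p(n−5) − p(n−7) + …: p(5) = p(4) + p(3) − p(0) = 5 + 3 − 1 = 7, which equals 7.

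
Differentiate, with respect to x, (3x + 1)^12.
36(3x + 1)^11

Reasoning: Chain rule: 12(3x+1)^{11} × 3 = 36(3x+1)^{11}.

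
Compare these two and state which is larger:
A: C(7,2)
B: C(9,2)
A=C(7,2)=21, B=C(9,2)=36.
Final answer: B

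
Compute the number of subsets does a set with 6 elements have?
64

Working:
Each element can be included or excluded: 2^6 = 64.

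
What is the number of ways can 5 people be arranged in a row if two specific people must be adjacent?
48

Solution: Treat pair as unit: (5-1)! arrangements × 2 internal orders = 48.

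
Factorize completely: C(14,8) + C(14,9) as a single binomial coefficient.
C(15,9)

Reasoning: By Pascal's identity: C(14,8) + C(14,9) = C(15,9) = 5,005.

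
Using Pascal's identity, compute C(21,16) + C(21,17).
26,334

Solution: C(21,16) + C(21,17) = C(22,17) = 26,334.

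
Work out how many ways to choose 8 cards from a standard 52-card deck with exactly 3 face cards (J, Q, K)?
144,761,760

Explanation: 12 face cards and 40 non-face cards: C(12,3) × C(40,5) = 220 × 658,008 = 144,761,760.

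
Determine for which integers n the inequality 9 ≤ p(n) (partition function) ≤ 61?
6, 7, 8, 9, 10, 11

Reasoning: Tabulating p(n) via p(n) = p(n−1) + p(n−2) − p(n−5) − p(n−7) + …: p(5)=7; p(6)=11; p(7)=15; p(8)=22; p(9)=30; p(10)=42; p(11)=56; p(12)=77. So valid n = 6, 7, 8, 9, 10, 11.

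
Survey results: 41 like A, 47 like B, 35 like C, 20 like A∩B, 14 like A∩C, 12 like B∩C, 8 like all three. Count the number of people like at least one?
85
|A∪B∪C| = 41+47+35-20-14-12+8 = 85.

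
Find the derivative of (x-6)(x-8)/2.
d/dx[(x-6)(x-8)] = (x-8) + (x-6) = 2x - 14. Dividing by 2 gives (2x - 14)/2.
Final answer: (2x - 14)/2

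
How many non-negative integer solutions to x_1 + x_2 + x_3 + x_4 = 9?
220

Working:
C(9+4-1, 4-1) = 220.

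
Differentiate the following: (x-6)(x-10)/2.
d/dx[(x-6)(x-10)] = (x-10) + (x-6) = 2x - 16. Dividing by 2 gives (2x - 16)/2.

Answer: (2x - 16)/2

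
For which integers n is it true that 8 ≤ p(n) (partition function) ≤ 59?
6, 7, 8, 9, 10, 11

Reasoning: Tabulating p(n) via p(n) = p(n−1) + p(n−2) − p(n−5) − p(n−7) + …: p(5)=7; p(6)=11; p(7)=15; p(8)=22; p(9)=30; p(10)=42; p(11)=56; p(12)=77. So valid n = 6, 7, 8, 9, 10, 11.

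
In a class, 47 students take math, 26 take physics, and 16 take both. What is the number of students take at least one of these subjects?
57

|A∪B| = |A|+|B|-|A∩B| = 47+26-16 = 57.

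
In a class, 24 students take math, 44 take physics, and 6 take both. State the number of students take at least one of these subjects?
62

Working:
|A∪B| = |A|+|B|-|A∩B| = 24+44-6 = 62.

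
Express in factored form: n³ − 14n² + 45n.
n(n − 5)(n − 9)

n³ − 14n² + 45n = n(n² − 14n + 45) = n(n − 5)(n − 9).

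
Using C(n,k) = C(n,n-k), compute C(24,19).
42,504

Reasoning: C(24,19) = C(24,5) = 42,504.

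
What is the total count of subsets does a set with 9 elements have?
512

Reasoning: Each element can be included or excluded: 2^9 = 512.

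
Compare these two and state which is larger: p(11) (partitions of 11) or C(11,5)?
Pentagonal recurrence p(n) = p(n−1) + p(n−2) − p(n−5) − p(n−7) + …: p(11) = p(10) + p(9) − p(6) − p(4) = 42 + 30 − 11 − 5 = 56; C(11,5) = 462.
Final answer: C(11,5)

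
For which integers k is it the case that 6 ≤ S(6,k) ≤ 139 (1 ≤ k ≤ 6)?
2, 3, 4, 5

Working:
S(6,1)=1; S(6,2)=31; S(6,3)=90; S(6,4)=65; S(6,5)=15; S(6,6)=1. So valid k = 2, 3, 4, 5.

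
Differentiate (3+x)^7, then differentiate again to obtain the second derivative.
First derivative: 7(3+x)^{6}. Second derivative: 7·6·(3+x)^{5} = 42(3+x)^{5}.
Final answer: 42(3+x)^5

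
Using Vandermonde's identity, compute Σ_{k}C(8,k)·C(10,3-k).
816

= C(8+10,3) = C(18,3) = 816.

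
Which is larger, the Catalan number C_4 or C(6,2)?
C(6,2)

C_4 = C(8,4)/(4+1) = 70/5 = 14; C(6,2) = 15.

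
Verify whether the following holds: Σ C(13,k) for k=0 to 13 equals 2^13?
True
Binomial theorem: Σ C(13,k) = (1+1)^13 = 2^13 = 8,192; RHS 2^13 = 8,192.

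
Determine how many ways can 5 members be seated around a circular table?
Circular arrangements: (5-1)! = 24.
Final answer: 24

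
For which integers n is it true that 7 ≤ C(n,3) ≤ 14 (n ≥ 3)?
5

Solution: C(4,3)=4; C(5,3)=10; C(6,3)=20. So valid n = 5.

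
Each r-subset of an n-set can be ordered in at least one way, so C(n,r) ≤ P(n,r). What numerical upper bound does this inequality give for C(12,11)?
479,001,600

Reasoning: P(12,11) = 12·11·10·9·8·7·6·5·4·3·2 = 479,001,600, so C(12,11) ≤ 479,001,600. (The bound is loose by a factor of 11! = 39,916,800: C(12,11) = 479,001,600/39,916,800 = 12.)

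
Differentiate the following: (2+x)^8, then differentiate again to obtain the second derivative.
First derivative: 8(2+x)^{7}. Second derivative: 8·7·(2+x)^{6} = 56(2+x)^{6}.
Final answer: 56(2+x)^6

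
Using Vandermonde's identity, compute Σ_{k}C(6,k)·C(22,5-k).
= C(6+22,5) = C(28,5) = 98,280.
Final answer: 98,280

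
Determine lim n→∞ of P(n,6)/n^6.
1
P(n,6) = n(n-1)···(n-5) ≈ n^6 for large n. Limit = 1.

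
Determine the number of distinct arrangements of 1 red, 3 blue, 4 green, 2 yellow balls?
12,600

Working:
Multinomial: 10!/(1! × 3! × 4! × 2!) = 12,600.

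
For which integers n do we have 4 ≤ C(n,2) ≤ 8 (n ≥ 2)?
4

Solution: C(3,2)=3; C(4,2)=6; C(5,2)=10. So valid n = 4.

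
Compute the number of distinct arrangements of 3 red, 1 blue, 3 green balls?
Multinomial: 7!/(3! × 1! × 3!) = 140.

Answer: 140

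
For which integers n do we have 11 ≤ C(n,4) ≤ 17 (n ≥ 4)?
6

Explanation: C(5,4)=5; C(6,4)=15; C(7,4)=35. So valid n = 6.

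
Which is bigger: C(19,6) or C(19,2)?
C(19,6)

C(19,6)=27,132, C(19,2)=171.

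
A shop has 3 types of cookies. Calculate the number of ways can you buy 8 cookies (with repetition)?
45

Stars and bars: C(8+3-1, 8) = C(10, 8) = 45.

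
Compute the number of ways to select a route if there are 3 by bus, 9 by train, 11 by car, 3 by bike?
26

Reasoning: By the addition principle: 3 + 9 + 11 + 3 = 26.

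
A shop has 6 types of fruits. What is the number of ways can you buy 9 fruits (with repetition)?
2,002

Reasoning: Stars and bars: C(9+6-1, 9) = C(14, 9) = 2,002.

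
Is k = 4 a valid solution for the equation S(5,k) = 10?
S(5,4) = 4·S(4,4) + S(4,3) = 4·1 + 6 = 10, which equals 10.

Answer: Yes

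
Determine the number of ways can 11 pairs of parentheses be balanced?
58,786

Working:
Using the Catalan number formula: C_n = C(2n, n) / (n+1)
C_11 = C(22, 11) / (11+1)
     = 705432 / 12
     = 58,786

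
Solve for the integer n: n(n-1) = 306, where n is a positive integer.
18

Solution: n² − n − 306 = 0, so n = (1 ± √(1 + 4·306))/2 = (1 ± √1,225)/2 = (1 ± 35)/2, i.e. n = 18 or n = -17. Taking the positive root, n = 18 (check: 18×17 = 306).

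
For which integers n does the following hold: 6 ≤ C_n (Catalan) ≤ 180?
C_3=5; C_4=14; C_5=42; C_6=132; C_7=429. So valid n = 4, 5, 6.
Final answer: 4, 5, 6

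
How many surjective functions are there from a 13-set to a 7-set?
28,805,736,960
Onto functions = 7! × S(13,7)
First compute S(13,7) via recurrence:
Using the Stirling recurrence: S(n,k) = k·S(n-1,k) + S(n-1,k-1)
S(13,7) = 7·S(12,7) + S(12,6)
         = 7·627396 + 1323652
         = 4391772 + 1323652
         = 5,715,424
Then: 5040 × 5715424 = 28,805,736,960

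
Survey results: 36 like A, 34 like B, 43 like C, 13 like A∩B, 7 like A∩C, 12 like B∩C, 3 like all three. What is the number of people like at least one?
84

Reasoning: |A∪B∪C| = 36+34+43-13-7-12+3 = 84.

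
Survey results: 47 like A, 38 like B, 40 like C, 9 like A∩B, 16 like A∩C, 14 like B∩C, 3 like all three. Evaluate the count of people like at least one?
89
|A∪B∪C| = 47+38+40-9-16-14+3 = 89.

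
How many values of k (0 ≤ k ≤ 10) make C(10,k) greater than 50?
5

Solution: Row 10 is unimodal and symmetric about k=10/2. C(10,2)=45 ≤ 50; C(10,3)=120 > 50; by symmetry C(10,k) > 50 for k = 3..7. That's 7 - 3 + 1 = 5 values.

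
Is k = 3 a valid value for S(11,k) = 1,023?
No

Reasoning: S(11,3) = 3·S(10,3) + S(10,2) = 3·9,330 + 511 = 28,501, which does not equal 1,023.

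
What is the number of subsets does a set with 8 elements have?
256

Explanation: Each element can be included or excluded: 2^8 = 256.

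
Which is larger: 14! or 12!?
14!

Working:
14!=87,178,291,200, 12!=479,001,600. 14! > 12!.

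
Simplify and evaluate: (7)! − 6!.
4,320

Explanation: (7)! − 6! = (7)·6! − 6! = (7−1)·6! = 6·6! = 4,320.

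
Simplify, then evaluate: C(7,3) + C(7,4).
70

Reasoning: By Pascal's identity: C(8,4) = 70.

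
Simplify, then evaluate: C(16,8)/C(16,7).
9/8

C(n,k+1)/C(n,k) = (n−k)/(k+1). Here (16−7)/(7+1) = 9/8 = 9/8.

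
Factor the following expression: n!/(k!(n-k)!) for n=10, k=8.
C(10,8) = 45

Explanation: This is the binomial coefficient C(10,8) = 45.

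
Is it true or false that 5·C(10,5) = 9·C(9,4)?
Absorption identity k·C(n,k) = n·C(n-1,k-1). LHS = 5·252 = 1,260; RHS = 9·126 = 1,134.
Final answer: False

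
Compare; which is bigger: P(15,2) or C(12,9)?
C(12,9)

Explanation: P(15,2)=210, C(12,9)=220.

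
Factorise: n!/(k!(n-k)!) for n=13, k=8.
C(13,8) = 1,287
This is the binomial coefficient C(13,8) = 1,287.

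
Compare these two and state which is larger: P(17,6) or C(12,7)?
P(17,6)
P(17,6)=8,910,720, C(12,7)=792.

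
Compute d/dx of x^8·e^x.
(8x^7 + x^8)e^x

Reasoning: Product rule: d/dx[x^8]·e^x + x^8·d/dx[e^x] = 8x^{7}e^x + x^8e^x.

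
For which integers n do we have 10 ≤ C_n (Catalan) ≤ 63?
4, 5

C_3=5; C_4=14; C_5=42; C_6=132. So valid n = 4, 5.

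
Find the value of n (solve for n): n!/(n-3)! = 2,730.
15

n!/(n-3)! = n×(n-1)×(n-2), a product of 3 consecutive integers ≈ (n−1)^3. 2,730^(1/3) + 1 ≈ 15.0; check n = 15: 15×14×13 = 2,730 ✓. So n = 15.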